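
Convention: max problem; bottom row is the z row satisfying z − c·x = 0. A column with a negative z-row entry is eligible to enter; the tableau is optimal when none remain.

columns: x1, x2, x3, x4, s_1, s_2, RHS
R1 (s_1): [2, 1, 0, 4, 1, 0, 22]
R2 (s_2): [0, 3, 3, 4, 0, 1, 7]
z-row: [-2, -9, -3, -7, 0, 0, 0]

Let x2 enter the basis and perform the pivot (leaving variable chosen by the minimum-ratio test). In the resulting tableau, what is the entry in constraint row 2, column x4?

Ratio test on column x2 — row 1: 22/1 = 22; row 2: 7/3 = 7/3. Minimum is 7/3 at row 2 (s_2 leaves); pivot element 3.
Divide row 2 by 3; eliminate column x2 from the other rows.
In the new row 2, the x4 entry is the old entry divided by the pivot: 4/3 = 4/3.

4/3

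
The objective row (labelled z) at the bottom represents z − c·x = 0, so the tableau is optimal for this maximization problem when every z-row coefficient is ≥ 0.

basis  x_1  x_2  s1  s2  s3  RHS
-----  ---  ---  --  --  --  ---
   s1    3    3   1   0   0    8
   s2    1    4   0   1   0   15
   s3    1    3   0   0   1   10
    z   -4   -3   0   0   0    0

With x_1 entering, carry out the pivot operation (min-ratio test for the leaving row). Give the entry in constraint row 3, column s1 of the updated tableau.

-1/3

Ratio test on column x_1 — row 1: 8/3 = 8/3; row 2: 15/1 = 15; row 3: 10/1 = 10. Minimum is 8/3 at row 1 (s1 leaves); pivot element 3.
Divide row 1 by 3; eliminate column x_1 from the other rows.
Row 3 update in column s1: 0 − 1·(1/3) = -1/3.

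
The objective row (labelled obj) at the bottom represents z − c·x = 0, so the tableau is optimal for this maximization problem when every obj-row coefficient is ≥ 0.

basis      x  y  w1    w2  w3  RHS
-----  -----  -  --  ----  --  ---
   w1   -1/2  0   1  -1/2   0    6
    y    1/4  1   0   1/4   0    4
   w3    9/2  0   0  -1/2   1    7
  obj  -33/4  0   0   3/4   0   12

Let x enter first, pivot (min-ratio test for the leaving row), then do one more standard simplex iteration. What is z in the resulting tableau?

27

Ratio test on column x — row 1: entry -1/2 ≤ 0; row 2: 4/(1/4) = 16; row 3: 7/(9/2) = 14/9. Minimum is 14/9 at row 3 (w3 leaves); pivot element 9/2.
Pivot on row 3; the obj-row RHS becomes 12 − (-33/4)·(14/9) = 149/6.
Next entering variable (most negative obj-row entry -1/6): w2.
Ratio test on column w2 — row 1: entry -5/9 ≤ 0; row 2: (65/18)/(5/18) = 13; row 3: entry -1/9 ≤ 0. Minimum is 13 at row 2 (y leaves); pivot element 5/18.
After the second pivot the obj-row RHS is 149/6 − (-1/6)·13 = 27.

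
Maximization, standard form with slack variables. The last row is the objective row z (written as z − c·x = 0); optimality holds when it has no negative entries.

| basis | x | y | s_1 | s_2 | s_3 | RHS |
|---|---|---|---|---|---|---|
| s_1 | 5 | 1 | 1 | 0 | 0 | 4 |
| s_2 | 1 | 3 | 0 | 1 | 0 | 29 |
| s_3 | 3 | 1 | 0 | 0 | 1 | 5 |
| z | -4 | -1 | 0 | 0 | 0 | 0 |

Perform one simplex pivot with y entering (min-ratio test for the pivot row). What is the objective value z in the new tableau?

4

Ratio test on column y — row 1: 4/1 = 4; row 2: 29/3 = 29/3; row 3: 5/1 = 5. Minimum is 4 at row 1 (s_1 leaves); pivot element 1.
Pivot on row 1; the z-row RHS becomes 0 − (-1)·4 = 4.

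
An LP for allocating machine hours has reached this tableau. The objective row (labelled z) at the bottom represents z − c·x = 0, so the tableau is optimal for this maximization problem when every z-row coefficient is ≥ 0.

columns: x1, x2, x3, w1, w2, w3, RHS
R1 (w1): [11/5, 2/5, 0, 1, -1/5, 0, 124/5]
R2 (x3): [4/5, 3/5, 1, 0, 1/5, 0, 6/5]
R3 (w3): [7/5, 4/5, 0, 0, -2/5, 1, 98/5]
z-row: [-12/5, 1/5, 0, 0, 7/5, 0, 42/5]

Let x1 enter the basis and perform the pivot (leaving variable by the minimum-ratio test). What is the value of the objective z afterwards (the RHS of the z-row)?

12

Ratio test on column x1 — row 1: (124/5)/(11/5) = 124/11; row 2: (6/5)/(4/5) = 3/2; row 3: (98/5)/(7/5) = 14. Minimum is 3/2 at row 2 (x3 leaves); pivot element 4/5.
Pivot on row 2; the z-row RHS becomes 42/5 − (-12/5)·(3/2) = 12.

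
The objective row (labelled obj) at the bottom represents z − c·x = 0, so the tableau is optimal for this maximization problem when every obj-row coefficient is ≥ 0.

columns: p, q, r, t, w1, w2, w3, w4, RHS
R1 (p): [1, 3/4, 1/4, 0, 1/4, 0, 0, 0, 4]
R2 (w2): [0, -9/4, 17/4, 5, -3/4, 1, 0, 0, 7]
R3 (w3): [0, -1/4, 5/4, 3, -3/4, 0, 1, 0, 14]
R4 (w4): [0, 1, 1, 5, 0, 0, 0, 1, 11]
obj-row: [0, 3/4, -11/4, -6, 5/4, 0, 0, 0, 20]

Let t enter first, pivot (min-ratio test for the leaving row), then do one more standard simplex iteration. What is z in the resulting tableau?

154/5

Ratio test on column t — row 1: entry 0 ≤ 0; row 2: 7/5 = 7/5; row 3: 14/3 = 14/3; row 4: 11/5 = 11/5. Minimum is 7/5 at row 2 (w2 leaves); pivot element 5.
Pivot on row 2; the obj-row RHS becomes 20 − (-6)·(7/5) = 142/5.
Next entering variable (most negative obj-row entry -39/20): q.
Ratio test on column q — row 1: 4/(3/4) = 16/3; row 2: entry -9/20 ≤ 0; row 3: (49/5)/(11/10) = 98/11; row 4: 4/(13/4) = 16/13. Minimum is 16/13 at row 4 (w4 leaves); pivot element 13/4.
After the second pivot the obj-row RHS is 142/5 − (-39/20)·(16/13) = 154/5.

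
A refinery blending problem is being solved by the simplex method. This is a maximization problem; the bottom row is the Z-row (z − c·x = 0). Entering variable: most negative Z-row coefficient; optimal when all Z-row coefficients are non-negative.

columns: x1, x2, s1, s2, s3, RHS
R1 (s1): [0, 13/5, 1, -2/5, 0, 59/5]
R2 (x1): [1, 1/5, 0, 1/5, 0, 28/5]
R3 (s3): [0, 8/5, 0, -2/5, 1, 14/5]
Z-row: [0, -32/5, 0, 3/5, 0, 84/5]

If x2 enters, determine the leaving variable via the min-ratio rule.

Column x2 entries and ratios — s1: (59/5)/(13/5) = 59/13; x1: (28/5)/(1/5) = 28; s3: (14/5)/(8/5) = 7/4.
Smallest ratio is 7/4 in the row of s3, so s3 leaves.

s3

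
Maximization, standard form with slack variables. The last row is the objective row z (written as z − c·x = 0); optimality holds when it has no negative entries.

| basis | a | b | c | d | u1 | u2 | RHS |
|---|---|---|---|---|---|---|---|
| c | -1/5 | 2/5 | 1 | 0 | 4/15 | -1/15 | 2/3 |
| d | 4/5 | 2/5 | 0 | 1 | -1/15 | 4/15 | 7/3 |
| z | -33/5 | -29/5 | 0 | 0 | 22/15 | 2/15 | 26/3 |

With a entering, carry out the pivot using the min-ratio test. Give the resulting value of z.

Ratio test on column a — row 1: entry -1/5 ≤ 0; row 2: (7/3)/(4/5) = 35/12. Minimum is 35/12 at row 2 (d leaves); pivot element 4/5.
Pivot on row 2; the z-row RHS becomes 26/3 − (-33/5)·(35/12) = 335/12.

335/12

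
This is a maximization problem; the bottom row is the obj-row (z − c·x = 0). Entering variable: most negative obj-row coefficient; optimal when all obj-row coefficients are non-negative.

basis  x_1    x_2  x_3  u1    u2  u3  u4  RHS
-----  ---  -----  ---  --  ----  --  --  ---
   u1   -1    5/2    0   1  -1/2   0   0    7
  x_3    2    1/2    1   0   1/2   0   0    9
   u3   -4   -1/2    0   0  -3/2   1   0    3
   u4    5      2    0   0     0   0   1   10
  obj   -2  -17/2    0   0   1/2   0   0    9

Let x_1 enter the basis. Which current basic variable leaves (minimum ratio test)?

u4

Column x_1 entries and ratios — u1: -1 ≤ 0, skip; x_3: 9/2 = 9/2; u3: -4 ≤ 0, skip; u4: 10/5 = 2.
Smallest ratio is 2 in the row of u4, so u4 leaves.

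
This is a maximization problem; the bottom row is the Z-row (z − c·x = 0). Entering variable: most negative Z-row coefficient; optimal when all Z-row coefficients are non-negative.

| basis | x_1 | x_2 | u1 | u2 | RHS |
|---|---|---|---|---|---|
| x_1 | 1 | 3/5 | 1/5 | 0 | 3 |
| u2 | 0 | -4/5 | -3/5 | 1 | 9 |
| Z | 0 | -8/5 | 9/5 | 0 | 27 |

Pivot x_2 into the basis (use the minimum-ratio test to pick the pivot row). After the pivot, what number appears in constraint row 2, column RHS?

Ratio test on column x_2 — row 1: 3/(3/5) = 5; row 2: entry -4/5 ≤ 0. Minimum is 5 at row 1 (x_1 leaves); pivot element 3/5.
Divide row 1 by 3/5; eliminate column x_2 from the other rows.
Row 2 update in column RHS: 9 − (-4/5)·5 = 13.

13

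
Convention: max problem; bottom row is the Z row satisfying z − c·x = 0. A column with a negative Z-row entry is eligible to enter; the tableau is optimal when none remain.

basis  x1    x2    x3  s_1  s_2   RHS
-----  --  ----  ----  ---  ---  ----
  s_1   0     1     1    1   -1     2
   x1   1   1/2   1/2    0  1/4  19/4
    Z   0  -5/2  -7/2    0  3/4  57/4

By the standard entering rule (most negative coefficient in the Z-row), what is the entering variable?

Negative Z-row entries: x2: -5/2, x3: -7/2.
The most negative is -7/2 in column x3, so x3 enters.

x3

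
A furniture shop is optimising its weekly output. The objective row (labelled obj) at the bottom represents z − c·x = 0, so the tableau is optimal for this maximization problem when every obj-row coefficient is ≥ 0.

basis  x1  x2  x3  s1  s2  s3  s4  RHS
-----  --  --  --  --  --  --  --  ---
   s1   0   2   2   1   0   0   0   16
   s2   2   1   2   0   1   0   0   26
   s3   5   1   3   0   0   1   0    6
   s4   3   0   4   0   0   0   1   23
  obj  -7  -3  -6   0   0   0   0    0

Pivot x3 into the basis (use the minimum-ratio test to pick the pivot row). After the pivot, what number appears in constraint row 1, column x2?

4/3

Ratio test on column x3 — row 1: 16/2 = 8; row 2: 26/2 = 13; row 3: 6/3 = 2; row 4: 23/4 = 23/4. Minimum is 2 at row 3 (s3 leaves); pivot element 3.
Divide row 3 by 3; eliminate column x3 from the other rows.
Row 1 update in column x2: 2 − 2·(1/3) = 4/3.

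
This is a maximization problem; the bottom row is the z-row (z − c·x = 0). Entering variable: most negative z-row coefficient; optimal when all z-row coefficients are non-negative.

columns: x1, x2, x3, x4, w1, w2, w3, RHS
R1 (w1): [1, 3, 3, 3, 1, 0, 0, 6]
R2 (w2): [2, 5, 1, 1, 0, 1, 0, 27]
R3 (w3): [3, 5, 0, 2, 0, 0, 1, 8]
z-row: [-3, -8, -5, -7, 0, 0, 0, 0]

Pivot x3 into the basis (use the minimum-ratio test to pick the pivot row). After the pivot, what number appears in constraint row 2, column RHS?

25

Ratio test on column x3 — row 1: 6/3 = 2; row 2: 27/1 = 27; row 3: entry 0 ≤ 0. Minimum is 2 at row 1 (w1 leaves); pivot element 3.
Divide row 1 by 3; eliminate column x3 from the other rows.
Row 2 update in column RHS: 27 − 1·2 = 25.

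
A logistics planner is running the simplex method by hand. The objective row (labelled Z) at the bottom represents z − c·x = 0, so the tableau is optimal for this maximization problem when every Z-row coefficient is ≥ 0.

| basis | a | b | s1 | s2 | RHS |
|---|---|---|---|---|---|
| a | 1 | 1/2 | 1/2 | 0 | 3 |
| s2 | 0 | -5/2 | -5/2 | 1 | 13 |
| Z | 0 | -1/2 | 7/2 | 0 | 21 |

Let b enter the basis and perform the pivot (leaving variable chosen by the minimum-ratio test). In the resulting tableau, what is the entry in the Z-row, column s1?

Ratio test on column b — row 1: 3/(1/2) = 6; row 2: entry -5/2 ≤ 0. Minimum is 6 at row 1 (a leaves); pivot element 1/2.
Divide row 1 by 1/2; eliminate column b from the other rows.
Z-row update in column s1: 7/2 − (-1/2)·1 = 4.

4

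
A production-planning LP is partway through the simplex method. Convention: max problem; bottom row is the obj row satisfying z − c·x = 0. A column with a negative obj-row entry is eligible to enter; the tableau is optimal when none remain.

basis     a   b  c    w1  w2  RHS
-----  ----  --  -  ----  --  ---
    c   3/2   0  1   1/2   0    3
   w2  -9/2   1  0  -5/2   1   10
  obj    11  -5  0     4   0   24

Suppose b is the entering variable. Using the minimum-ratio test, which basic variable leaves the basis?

w2

Column b entries and ratios — c: 0 ≤ 0, skip; w2: 10/1 = 10.
Smallest ratio is 10 in the row of w2, so w2 leaves.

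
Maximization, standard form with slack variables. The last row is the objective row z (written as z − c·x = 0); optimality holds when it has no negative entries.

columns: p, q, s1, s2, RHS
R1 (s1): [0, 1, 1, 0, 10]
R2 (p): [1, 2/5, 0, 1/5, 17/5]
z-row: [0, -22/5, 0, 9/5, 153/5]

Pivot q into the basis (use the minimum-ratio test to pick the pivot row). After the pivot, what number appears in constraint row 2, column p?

5/2

Ratio test on column q — row 1: 10/1 = 10; row 2: (17/5)/(2/5) = 17/2. Minimum is 17/2 at row 2 (p leaves); pivot element 2/5.
Divide row 2 by 2/5; eliminate column q from the other rows.
In the new row 2, the p entry is the old entry divided by the pivot: 1/(2/5) = 5/2.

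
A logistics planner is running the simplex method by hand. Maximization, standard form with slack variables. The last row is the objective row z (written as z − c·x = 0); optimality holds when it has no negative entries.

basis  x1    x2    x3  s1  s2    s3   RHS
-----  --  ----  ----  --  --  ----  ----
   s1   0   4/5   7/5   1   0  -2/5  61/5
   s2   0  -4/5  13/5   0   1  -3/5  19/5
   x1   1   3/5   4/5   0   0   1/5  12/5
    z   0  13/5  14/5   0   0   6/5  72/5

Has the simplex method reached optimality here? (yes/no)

yes

Every z-row coefficient is ≥ 0, so the tableau is optimal.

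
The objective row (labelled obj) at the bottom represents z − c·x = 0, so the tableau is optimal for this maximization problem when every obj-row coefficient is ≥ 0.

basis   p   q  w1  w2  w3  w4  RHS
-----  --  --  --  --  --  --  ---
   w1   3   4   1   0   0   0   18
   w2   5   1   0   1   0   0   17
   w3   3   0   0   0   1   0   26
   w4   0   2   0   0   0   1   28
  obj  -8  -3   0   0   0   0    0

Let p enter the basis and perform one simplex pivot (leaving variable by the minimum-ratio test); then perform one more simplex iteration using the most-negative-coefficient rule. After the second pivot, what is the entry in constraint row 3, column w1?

Ratio test on column p — row 1: 18/3 = 6; row 2: 17/5 = 17/5; row 3: 26/3 = 26/3; row 4: entry 0 ≤ 0. Minimum is 17/5 at row 2 (w2 leaves); pivot element 5.
Divide row 2 by 5; eliminate column p from the other rows.
Second iteration: most negative obj-row entry is -7/5 in column q, so q enters.
Ratio test on column q — row 1: (39/5)/(17/5) = 39/17; row 2: (17/5)/(1/5) = 17; row 3: entry -3/5 ≤ 0; row 4: 28/2 = 14. Minimum is 39/17 at row 1 (w1 leaves); pivot element 17/5.
Divide row 1 by 17/5; eliminate column q from the other rows.
After both pivots, the entry at constraint row 3, column w1 is 3/17.

3/17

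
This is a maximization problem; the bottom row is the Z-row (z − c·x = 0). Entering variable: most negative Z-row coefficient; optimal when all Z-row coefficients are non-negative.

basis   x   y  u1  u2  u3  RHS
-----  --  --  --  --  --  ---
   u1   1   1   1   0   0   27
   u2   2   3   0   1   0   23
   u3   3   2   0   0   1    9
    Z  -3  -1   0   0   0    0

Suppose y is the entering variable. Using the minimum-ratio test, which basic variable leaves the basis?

u3

Column y entries and ratios — u1: 27/1 = 27; u2: 23/3 = 23/3; u3: 9/2 = 9/2.
Smallest ratio is 9/2 in the row of u3, so u3 leaves.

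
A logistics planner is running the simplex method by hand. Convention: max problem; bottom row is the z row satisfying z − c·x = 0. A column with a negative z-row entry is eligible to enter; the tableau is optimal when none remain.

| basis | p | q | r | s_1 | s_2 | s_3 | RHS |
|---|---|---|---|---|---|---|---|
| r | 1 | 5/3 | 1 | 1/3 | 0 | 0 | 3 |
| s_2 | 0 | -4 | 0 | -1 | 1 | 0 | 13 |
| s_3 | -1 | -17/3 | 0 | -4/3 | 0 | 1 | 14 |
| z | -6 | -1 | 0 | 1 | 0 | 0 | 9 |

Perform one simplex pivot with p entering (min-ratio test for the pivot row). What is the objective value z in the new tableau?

Ratio test on column p — row 1: 3/1 = 3; row 2: entry 0 ≤ 0; row 3: entry -1 ≤ 0. Minimum is 3 at row 1 (r leaves); pivot element 1.
Pivot on row 1; the z-row RHS becomes 9 − (-6)·3 = 27.

27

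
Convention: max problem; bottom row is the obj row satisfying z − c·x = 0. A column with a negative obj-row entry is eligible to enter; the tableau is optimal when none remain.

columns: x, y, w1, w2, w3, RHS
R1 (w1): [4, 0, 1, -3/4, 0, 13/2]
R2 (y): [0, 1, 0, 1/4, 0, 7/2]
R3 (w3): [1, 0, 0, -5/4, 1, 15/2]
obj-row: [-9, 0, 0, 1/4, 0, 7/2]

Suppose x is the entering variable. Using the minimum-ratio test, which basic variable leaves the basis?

w1

Column x entries and ratios — w1: (13/2)/4 = 13/8; y: 0 ≤ 0, skip; w3: (15/2)/1 = 15/2.
Smallest ratio is 13/8 in the row of w1, so w1 leaves.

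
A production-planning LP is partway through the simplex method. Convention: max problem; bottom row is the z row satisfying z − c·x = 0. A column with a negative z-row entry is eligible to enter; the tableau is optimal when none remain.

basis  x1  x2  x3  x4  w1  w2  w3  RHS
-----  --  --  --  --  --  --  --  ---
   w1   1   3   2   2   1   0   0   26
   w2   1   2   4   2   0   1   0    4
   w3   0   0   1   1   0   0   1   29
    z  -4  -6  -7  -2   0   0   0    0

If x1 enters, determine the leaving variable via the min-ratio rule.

Column x1 entries and ratios — w1: 26/1 = 26; w2: 4/1 = 4; w3: 0 ≤ 0, skip.
Smallest ratio is 4 in the row of w2, so w2 leaves.

w2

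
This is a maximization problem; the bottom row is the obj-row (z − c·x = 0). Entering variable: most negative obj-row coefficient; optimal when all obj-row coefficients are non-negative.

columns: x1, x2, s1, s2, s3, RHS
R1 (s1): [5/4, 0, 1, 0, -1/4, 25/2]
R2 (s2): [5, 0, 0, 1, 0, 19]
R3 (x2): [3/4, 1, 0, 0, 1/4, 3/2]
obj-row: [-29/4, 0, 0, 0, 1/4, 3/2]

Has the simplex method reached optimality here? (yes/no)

no

The obj-row has a negative entry -29/4 in column x1, so it is not optimal.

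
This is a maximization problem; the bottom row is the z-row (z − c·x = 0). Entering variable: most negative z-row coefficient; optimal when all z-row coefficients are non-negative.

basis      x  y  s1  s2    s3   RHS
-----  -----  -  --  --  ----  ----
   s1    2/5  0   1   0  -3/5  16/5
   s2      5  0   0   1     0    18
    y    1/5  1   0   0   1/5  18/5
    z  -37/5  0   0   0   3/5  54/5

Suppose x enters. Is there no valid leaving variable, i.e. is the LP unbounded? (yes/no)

no

Column x has positive entries in row(s) 1, 2, 3, so the ratio test bounds it — not unbounded.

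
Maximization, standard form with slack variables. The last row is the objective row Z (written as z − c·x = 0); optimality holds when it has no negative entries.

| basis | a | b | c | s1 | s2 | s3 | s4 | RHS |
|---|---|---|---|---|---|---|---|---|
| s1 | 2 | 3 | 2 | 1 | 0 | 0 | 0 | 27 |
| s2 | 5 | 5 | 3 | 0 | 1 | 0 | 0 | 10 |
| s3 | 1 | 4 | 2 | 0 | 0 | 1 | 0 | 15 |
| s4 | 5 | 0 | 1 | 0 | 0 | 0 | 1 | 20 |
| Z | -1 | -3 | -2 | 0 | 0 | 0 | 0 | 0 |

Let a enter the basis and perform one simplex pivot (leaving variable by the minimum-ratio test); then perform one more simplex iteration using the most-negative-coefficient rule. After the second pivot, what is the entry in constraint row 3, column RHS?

7

Ratio test on column a — row 1: 27/2 = 27/2; row 2: 10/5 = 2; row 3: 15/1 = 15; row 4: 20/5 = 4. Minimum is 2 at row 2 (s2 leaves); pivot element 5.
Divide row 2 by 5; eliminate column a from the other rows.
Second iteration: most negative Z-row entry is -2 in column b, so b enters.
Ratio test on column b — row 1: 23/1 = 23; row 2: 2/1 = 2; row 3: 13/3 = 13/3; row 4: entry -5 ≤ 0. Minimum is 2 at row 2 (a leaves); pivot element 1.
Divide row 2 by 1; eliminate column b from the other rows.
After both pivots, the entry at constraint row 3, column RHS is 7.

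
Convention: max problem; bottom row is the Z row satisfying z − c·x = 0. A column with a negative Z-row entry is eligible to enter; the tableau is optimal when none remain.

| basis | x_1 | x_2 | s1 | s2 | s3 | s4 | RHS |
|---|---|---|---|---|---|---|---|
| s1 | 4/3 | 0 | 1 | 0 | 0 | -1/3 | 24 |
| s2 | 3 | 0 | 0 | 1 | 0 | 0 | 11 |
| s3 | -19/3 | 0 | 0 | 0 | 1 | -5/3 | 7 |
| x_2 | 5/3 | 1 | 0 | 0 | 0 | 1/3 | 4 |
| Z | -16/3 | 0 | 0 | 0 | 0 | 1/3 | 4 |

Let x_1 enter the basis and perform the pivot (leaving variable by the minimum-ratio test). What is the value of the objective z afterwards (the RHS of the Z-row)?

Ratio test on column x_1 — row 1: 24/(4/3) = 18; row 2: 11/3 = 11/3; row 3: entry -19/3 ≤ 0; row 4: 4/(5/3) = 12/5. Minimum is 12/5 at row 4 (x_2 leaves); pivot element 5/3.
Pivot on row 4; the Z-row RHS becomes 4 − (-16/3)·(12/5) = 84/5.

84/5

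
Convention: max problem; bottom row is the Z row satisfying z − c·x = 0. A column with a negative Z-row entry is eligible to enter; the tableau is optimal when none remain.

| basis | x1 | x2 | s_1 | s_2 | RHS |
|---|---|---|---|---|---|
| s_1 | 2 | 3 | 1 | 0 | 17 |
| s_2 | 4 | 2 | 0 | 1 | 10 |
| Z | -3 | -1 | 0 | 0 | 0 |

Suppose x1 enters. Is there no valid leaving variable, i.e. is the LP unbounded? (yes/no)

no

Column x1 has positive entries in row(s) 1, 2, so the ratio test bounds it — not unbounded.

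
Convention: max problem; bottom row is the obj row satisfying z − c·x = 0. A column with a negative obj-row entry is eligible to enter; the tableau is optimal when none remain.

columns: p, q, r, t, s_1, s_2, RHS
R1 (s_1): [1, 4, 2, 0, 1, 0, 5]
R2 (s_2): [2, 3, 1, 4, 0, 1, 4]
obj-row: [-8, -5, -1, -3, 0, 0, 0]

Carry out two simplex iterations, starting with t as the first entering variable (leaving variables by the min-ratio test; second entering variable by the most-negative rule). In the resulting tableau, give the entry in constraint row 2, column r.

Ratio test on column t — row 1: entry 0 ≤ 0; row 2: 4/4 = 1. Minimum is 1 at row 2 (s_2 leaves); pivot element 4.
Divide row 2 by 4; eliminate column t from the other rows.
Second iteration: most negative obj-row entry is -13/2 in column p, so p enters.
Ratio test on column p — row 1: 5/1 = 5; row 2: 1/(1/2) = 2. Minimum is 2 at row 2 (t leaves); pivot element 1/2.
Divide row 2 by 1/2; eliminate column p from the other rows.
After both pivots, the entry at constraint row 2, column r is 1/2.

1/2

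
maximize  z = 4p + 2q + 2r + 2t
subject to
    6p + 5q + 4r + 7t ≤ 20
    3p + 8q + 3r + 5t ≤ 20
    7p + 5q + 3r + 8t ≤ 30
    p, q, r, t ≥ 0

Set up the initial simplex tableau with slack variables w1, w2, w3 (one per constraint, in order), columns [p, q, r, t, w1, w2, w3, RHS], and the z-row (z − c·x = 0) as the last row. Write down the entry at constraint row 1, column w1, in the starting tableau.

1

Slack w1 belongs to constraint 1; its column is the unit vector e_1, so the entry in row 1 is 1.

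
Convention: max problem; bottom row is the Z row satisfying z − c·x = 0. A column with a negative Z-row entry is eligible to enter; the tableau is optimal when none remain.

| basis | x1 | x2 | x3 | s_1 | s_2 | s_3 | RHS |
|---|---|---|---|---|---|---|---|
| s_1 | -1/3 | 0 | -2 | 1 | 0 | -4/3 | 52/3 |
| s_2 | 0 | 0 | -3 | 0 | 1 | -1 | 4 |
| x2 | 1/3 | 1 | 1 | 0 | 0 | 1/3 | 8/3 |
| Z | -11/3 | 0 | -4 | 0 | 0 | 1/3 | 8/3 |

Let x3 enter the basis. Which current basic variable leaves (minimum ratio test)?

x2

Column x3 entries and ratios — s_1: -2 ≤ 0, skip; s_2: -3 ≤ 0, skip; x2: (8/3)/1 = 8/3.
Smallest ratio is 8/3 in the row of x2, so x2 leaves.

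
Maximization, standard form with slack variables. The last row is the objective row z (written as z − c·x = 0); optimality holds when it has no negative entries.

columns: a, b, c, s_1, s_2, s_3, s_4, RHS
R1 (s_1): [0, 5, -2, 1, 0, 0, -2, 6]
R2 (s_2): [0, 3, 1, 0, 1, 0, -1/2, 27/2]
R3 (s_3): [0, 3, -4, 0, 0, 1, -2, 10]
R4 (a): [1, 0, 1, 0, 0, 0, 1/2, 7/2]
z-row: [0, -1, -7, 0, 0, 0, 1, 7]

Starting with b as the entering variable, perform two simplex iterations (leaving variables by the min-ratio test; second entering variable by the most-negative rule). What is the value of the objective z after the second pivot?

341/10

Ratio test on column b — row 1: 6/5 = 6/5; row 2: (27/2)/3 = 9/2; row 3: 10/3 = 10/3; row 4: entry 0 ≤ 0. Minimum is 6/5 at row 1 (s_1 leaves); pivot element 5.
Pivot on row 1; the z-row RHS becomes 7 − (-1)·(6/5) = 41/5.
Next entering variable (most negative z-row entry -37/5): c.
Ratio test on column c — row 1: entry -2/5 ≤ 0; row 2: (99/10)/(11/5) = 9/2; row 3: entry -14/5 ≤ 0; row 4: (7/2)/1 = 7/2. Minimum is 7/2 at row 4 (a leaves); pivot element 1.
After the second pivot the z-row RHS is 41/5 − (-37/5)·(7/2) = 341/10.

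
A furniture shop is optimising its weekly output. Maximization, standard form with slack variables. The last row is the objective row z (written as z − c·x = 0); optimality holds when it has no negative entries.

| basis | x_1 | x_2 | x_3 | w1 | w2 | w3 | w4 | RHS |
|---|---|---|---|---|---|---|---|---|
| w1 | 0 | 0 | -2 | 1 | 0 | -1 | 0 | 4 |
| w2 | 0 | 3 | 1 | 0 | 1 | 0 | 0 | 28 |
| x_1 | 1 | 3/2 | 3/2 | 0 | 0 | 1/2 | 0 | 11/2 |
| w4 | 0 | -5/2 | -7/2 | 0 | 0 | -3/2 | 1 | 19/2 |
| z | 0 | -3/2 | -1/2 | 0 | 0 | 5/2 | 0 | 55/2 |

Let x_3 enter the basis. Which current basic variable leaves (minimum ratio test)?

Column x_3 entries and ratios — w1: -2 ≤ 0, skip; w2: 28/1 = 28; x_1: (11/2)/(3/2) = 11/3; w4: -7/2 ≤ 0, skip.
Smallest ratio is 11/3 in the row of x_1, so x_1 leaves.

x_1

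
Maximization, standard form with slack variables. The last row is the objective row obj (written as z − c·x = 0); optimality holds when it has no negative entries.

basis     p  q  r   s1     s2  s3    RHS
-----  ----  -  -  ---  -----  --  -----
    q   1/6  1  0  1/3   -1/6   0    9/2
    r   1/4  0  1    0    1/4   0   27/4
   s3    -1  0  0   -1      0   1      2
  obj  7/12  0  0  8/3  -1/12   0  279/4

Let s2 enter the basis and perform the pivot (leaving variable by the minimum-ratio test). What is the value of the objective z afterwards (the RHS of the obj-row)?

72

Ratio test on column s2 — row 1: entry -1/6 ≤ 0; row 2: (27/4)/(1/4) = 27; row 3: entry 0 ≤ 0. Minimum is 27 at row 2 (r leaves); pivot element 1/4.
Pivot on row 2; the obj-row RHS becomes 279/4 − (-1/12)·27 = 72.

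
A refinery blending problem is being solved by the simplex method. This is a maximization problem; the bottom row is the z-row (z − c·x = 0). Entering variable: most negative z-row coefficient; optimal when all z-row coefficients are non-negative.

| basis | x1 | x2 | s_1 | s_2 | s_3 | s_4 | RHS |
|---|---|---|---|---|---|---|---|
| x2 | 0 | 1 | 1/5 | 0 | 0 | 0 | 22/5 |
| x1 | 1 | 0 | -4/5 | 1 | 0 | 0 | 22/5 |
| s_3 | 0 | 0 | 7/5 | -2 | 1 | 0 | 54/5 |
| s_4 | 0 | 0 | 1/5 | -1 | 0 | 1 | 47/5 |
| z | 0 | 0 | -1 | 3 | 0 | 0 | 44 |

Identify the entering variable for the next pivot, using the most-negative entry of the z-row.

s_1

Negative z-row entries: s_1: -1.
The most negative is -1 in column s_1, so s_1 enters.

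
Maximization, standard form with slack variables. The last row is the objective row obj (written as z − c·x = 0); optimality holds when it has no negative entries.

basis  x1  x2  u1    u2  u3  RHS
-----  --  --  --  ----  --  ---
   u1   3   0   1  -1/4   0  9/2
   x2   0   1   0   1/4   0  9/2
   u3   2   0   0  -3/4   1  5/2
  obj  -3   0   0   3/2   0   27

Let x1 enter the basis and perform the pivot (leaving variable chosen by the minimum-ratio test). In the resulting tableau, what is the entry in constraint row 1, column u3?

-3/2

Ratio test on column x1 — row 1: (9/2)/3 = 3/2; row 2: entry 0 ≤ 0; row 3: (5/2)/2 = 5/4. Minimum is 5/4 at row 3 (u3 leaves); pivot element 2.
Divide row 3 by 2; eliminate column x1 from the other rows.
Row 1 update in column u3: 0 − 3·(1/2) = -3/2.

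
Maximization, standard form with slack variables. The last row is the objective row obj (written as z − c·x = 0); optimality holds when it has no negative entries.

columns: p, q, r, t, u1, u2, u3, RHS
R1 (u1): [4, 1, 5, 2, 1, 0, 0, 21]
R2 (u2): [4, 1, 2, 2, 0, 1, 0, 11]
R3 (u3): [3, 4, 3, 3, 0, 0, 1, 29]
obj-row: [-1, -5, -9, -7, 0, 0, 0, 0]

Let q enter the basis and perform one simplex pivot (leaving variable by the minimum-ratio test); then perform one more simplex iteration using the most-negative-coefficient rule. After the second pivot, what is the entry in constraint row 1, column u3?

Ratio test on column q — row 1: 21/1 = 21; row 2: 11/1 = 11; row 3: 29/4 = 29/4. Minimum is 29/4 at row 3 (u3 leaves); pivot element 4.
Divide row 3 by 4; eliminate column q from the other rows.
Second iteration: most negative obj-row entry is -21/4 in column r, so r enters.
Ratio test on column r — row 1: (55/4)/(17/4) = 55/17; row 2: (15/4)/(5/4) = 3; row 3: (29/4)/(3/4) = 29/3. Minimum is 3 at row 2 (u2 leaves); pivot element 5/4.
Divide row 2 by 5/4; eliminate column r from the other rows.
After both pivots, the entry at constraint row 1, column u3 is 3/5.

3/5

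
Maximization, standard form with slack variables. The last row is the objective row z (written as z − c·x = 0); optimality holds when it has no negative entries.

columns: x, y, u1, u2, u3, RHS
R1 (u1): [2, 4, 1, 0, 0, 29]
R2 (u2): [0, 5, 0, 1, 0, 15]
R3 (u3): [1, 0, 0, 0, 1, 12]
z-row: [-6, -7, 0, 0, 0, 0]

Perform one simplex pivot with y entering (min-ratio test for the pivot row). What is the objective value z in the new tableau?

21

Ratio test on column y — row 1: 29/4 = 29/4; row 2: 15/5 = 3; row 3: entry 0 ≤ 0. Minimum is 3 at row 2 (u2 leaves); pivot element 5.
Pivot on row 2; the z-row RHS becomes 0 − (-7)·3 = 21.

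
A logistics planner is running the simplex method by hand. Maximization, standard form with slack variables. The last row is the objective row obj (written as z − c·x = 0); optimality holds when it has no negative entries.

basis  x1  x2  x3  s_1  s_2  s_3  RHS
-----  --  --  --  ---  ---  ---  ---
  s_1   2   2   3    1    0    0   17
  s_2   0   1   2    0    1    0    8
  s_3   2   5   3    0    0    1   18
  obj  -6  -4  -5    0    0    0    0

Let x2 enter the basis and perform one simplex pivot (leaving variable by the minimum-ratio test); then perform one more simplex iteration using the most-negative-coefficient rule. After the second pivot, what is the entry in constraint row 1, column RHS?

49/6

Ratio test on column x2 — row 1: 17/2 = 17/2; row 2: 8/1 = 8; row 3: 18/5 = 18/5. Minimum is 18/5 at row 3 (s_3 leaves); pivot element 5.
Divide row 3 by 5; eliminate column x2 from the other rows.
Second iteration: most negative obj-row entry is -22/5 in column x1, so x1 enters.
Ratio test on column x1 — row 1: (49/5)/(6/5) = 49/6; row 2: entry -2/5 ≤ 0; row 3: (18/5)/(2/5) = 9. Minimum is 49/6 at row 1 (s_1 leaves); pivot element 6/5.
Divide row 1 by 6/5; eliminate column x1 from the other rows.
After both pivots, the entry at constraint row 1, column RHS is 49/6.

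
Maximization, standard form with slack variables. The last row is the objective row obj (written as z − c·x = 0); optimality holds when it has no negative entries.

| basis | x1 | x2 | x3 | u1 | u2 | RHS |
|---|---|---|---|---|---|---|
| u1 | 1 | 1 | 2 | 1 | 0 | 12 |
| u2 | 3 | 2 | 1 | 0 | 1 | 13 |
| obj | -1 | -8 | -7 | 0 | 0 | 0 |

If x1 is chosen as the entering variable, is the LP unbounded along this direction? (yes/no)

no

Column x1 has positive entries in row(s) 1, 2, so the ratio test bounds it — not unbounded.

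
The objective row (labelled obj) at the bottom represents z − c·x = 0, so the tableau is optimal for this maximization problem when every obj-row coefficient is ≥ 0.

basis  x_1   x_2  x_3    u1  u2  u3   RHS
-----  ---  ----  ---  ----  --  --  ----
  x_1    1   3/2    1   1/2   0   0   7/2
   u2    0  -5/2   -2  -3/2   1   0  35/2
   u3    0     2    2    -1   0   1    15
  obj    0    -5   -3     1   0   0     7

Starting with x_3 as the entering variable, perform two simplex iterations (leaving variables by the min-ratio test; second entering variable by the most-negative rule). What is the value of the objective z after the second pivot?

Ratio test on column x_3 — row 1: (7/2)/1 = 7/2; row 2: entry -2 ≤ 0; row 3: 15/2 = 15/2. Minimum is 7/2 at row 1 (x_1 leaves); pivot element 1.
Pivot on row 1; the obj-row RHS becomes 7 − (-3)·(7/2) = 35/2.
Next entering variable (most negative obj-row entry -1/2): x_2.
Ratio test on column x_2 — row 1: (7/2)/(3/2) = 7/3; row 2: (49/2)/(1/2) = 49; row 3: entry -1 ≤ 0. Minimum is 7/3 at row 1 (x_3 leaves); pivot element 3/2.
After the second pivot the obj-row RHS is 35/2 − (-1/2)·(7/3) = 56/3.

56/3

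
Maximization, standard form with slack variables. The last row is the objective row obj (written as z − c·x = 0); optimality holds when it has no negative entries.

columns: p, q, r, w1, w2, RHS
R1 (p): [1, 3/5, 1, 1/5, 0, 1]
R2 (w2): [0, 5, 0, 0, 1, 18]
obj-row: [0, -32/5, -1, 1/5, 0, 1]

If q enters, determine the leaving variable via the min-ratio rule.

Column q entries and ratios — p: 1/(3/5) = 5/3; w2: 18/5 = 18/5.
Smallest ratio is 5/3 in the row of p, so p leaves.

p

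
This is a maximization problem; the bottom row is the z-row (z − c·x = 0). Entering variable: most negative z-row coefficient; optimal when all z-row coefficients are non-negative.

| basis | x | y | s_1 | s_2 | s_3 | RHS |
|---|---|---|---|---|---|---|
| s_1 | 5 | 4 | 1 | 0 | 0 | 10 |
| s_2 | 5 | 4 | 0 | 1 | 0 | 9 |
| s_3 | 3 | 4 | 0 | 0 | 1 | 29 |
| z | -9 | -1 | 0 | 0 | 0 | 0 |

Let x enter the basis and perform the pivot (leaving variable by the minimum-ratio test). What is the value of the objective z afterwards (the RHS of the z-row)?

81/5

Ratio test on column x — row 1: 10/5 = 2; row 2: 9/5 = 9/5; row 3: 29/3 = 29/3. Minimum is 9/5 at row 2 (s_2 leaves); pivot element 5.
Pivot on row 2; the z-row RHS becomes 0 − (-9)·(9/5) = 81/5.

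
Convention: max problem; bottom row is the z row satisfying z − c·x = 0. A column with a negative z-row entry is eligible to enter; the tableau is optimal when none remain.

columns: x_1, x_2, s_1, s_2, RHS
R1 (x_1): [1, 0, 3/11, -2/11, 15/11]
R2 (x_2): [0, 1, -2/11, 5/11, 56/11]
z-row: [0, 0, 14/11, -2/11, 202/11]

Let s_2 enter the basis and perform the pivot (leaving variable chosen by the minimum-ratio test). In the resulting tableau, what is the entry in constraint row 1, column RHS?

Ratio test on column s_2 — row 1: entry -2/11 ≤ 0; row 2: (56/11)/(5/11) = 56/5. Minimum is 56/5 at row 2 (x_2 leaves); pivot element 5/11.
Divide row 2 by 5/11; eliminate column s_2 from the other rows.
Row 1 update in column RHS: 15/11 − (-2/11)·(56/5) = 17/5.

17/5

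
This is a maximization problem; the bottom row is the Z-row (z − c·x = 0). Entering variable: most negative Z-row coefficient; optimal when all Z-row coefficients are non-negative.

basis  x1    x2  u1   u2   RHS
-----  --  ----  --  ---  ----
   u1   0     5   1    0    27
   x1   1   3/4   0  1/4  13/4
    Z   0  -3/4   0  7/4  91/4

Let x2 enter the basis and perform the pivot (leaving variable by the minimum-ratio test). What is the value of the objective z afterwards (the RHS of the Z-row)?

26

Ratio test on column x2 — row 1: 27/5 = 27/5; row 2: (13/4)/(3/4) = 13/3. Minimum is 13/3 at row 2 (x1 leaves); pivot element 3/4.
Pivot on row 2; the Z-row RHS becomes 91/4 − (-3/4)·(13/3) = 26.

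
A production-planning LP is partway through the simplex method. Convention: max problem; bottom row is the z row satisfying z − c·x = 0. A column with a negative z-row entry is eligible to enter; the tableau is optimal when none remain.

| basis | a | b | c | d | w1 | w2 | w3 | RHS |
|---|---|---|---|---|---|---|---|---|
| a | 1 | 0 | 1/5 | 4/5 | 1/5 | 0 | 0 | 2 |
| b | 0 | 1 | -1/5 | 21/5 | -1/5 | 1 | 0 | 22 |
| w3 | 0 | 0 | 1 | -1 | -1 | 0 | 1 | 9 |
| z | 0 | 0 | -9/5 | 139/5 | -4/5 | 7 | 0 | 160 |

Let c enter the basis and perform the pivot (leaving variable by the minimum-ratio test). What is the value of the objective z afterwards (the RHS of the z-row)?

881/5

Ratio test on column c — row 1: 2/(1/5) = 10; row 2: entry -1/5 ≤ 0; row 3: 9/1 = 9. Minimum is 9 at row 3 (w3 leaves); pivot element 1.
Pivot on row 3; the z-row RHS becomes 160 − (-9/5)·9 = 881/5.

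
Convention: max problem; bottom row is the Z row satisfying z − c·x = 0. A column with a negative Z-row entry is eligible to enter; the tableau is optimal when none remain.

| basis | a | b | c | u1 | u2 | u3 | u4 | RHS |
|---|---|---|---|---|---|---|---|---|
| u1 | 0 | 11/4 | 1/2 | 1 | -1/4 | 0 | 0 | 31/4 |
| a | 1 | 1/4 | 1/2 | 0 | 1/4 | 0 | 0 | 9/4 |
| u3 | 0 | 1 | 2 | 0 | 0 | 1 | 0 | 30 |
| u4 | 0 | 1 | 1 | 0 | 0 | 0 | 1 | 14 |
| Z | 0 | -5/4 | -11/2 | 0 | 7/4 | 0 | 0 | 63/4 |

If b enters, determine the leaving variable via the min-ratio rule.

Column b entries and ratios — u1: (31/4)/(11/4) = 31/11; a: (9/4)/(1/4) = 9; u3: 30/1 = 30; u4: 14/1 = 14.
Smallest ratio is 31/11 in the row of u1, so u1 leaves.

u1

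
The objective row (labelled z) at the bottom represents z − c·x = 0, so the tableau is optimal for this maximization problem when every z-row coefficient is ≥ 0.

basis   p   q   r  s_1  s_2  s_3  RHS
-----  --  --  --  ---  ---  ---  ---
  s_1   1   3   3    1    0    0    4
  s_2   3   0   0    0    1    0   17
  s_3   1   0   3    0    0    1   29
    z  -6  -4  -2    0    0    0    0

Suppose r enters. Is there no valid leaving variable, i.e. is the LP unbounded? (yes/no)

Column r has positive entries in row(s) 1, 3, so the ratio test bounds it — not unbounded.

no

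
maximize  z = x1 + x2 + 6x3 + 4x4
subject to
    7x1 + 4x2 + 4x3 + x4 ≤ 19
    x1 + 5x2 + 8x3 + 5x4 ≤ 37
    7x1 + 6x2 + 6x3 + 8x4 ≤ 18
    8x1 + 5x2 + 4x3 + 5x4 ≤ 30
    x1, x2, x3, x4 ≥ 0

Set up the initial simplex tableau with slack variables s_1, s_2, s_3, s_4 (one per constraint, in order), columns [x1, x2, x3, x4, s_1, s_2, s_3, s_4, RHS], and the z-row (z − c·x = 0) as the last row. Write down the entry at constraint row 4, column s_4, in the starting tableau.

1

Slack s_4 belongs to constraint 4; its column is the unit vector e_4, so the entry in row 4 is 1.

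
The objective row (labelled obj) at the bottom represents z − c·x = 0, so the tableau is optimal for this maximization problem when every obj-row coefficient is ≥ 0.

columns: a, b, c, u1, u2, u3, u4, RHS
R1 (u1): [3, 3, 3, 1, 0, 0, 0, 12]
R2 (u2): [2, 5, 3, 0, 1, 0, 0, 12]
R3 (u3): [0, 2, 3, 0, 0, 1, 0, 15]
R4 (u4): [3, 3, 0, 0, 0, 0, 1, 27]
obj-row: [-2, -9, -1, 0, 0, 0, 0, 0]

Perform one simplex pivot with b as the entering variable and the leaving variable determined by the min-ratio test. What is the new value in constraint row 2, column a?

Ratio test on column b — row 1: 12/3 = 4; row 2: 12/5 = 12/5; row 3: 15/2 = 15/2; row 4: 27/3 = 9. Minimum is 12/5 at row 2 (u2 leaves); pivot element 5.
Divide row 2 by 5; eliminate column b from the other rows.
In the new row 2, the a entry is the old entry divided by the pivot: 2/5 = 2/5.

2/5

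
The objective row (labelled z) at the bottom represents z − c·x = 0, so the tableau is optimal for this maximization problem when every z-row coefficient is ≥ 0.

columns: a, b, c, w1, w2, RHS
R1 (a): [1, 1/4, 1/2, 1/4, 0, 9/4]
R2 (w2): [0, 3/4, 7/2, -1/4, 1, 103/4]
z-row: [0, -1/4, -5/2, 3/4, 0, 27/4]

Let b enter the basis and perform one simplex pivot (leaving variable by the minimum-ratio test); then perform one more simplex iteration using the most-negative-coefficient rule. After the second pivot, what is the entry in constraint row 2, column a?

Ratio test on column b — row 1: (9/4)/(1/4) = 9; row 2: (103/4)/(3/4) = 103/3. Minimum is 9 at row 1 (a leaves); pivot element 1/4.
Divide row 1 by 1/4; eliminate column b from the other rows.
Second iteration: most negative z-row entry is -2 in column c, so c enters.
Ratio test on column c — row 1: 9/2 = 9/2; row 2: 19/2 = 19/2. Minimum is 9/2 at row 1 (b leaves); pivot element 2.
Divide row 1 by 2; eliminate column c from the other rows.
After both pivots, the entry at constraint row 2, column a is -7.

-7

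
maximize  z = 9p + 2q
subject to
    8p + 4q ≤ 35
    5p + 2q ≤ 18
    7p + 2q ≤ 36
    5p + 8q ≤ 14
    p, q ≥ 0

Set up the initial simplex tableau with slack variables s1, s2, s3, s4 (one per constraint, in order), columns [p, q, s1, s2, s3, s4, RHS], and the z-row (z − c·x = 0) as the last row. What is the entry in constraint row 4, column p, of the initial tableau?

5

Constraint 4 has coefficient 5 on p.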